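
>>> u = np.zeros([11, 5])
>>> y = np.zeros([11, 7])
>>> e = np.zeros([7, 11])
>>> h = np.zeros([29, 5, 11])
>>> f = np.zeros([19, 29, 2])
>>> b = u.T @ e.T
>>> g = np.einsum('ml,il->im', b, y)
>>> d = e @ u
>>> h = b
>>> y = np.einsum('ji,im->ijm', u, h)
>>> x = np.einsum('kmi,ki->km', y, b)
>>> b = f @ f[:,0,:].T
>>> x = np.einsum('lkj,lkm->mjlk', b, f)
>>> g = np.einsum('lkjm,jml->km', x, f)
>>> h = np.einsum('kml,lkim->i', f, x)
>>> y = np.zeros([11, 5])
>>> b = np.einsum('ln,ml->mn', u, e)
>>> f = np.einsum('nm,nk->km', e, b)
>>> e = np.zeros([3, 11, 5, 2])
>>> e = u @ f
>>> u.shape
(11, 5)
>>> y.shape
(11, 5)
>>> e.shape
(11, 11)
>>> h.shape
(19,)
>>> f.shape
(5, 11)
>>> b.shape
(7, 5)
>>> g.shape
(19, 29)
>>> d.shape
(7, 5)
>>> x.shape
(2, 19, 19, 29)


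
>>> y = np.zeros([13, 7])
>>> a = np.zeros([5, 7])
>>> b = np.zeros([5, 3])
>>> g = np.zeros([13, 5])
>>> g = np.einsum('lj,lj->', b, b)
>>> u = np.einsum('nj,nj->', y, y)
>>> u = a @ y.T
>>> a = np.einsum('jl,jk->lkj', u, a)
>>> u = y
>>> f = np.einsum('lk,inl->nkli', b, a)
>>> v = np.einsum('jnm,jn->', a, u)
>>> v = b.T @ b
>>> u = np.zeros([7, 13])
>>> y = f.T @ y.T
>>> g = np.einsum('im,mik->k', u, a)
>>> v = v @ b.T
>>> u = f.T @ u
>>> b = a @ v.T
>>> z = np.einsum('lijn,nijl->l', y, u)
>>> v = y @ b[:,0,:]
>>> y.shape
(13, 5, 3, 13)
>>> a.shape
(13, 7, 5)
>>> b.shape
(13, 7, 3)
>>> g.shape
(5,)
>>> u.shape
(13, 5, 3, 13)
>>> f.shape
(7, 3, 5, 13)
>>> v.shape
(13, 5, 3, 3)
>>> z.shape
(13,)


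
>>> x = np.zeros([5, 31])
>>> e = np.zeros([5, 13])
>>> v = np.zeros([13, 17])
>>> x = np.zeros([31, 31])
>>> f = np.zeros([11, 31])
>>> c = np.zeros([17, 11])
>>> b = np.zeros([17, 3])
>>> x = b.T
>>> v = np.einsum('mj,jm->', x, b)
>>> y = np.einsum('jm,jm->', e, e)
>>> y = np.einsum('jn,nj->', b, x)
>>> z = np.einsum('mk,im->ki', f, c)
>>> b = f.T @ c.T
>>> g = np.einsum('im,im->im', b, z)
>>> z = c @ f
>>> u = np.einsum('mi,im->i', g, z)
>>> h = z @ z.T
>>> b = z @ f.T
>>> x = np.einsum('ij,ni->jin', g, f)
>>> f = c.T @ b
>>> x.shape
(17, 31, 11)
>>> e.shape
(5, 13)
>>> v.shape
()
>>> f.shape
(11, 11)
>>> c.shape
(17, 11)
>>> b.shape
(17, 11)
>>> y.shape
()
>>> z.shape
(17, 31)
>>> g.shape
(31, 17)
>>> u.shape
(17,)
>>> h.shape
(17, 17)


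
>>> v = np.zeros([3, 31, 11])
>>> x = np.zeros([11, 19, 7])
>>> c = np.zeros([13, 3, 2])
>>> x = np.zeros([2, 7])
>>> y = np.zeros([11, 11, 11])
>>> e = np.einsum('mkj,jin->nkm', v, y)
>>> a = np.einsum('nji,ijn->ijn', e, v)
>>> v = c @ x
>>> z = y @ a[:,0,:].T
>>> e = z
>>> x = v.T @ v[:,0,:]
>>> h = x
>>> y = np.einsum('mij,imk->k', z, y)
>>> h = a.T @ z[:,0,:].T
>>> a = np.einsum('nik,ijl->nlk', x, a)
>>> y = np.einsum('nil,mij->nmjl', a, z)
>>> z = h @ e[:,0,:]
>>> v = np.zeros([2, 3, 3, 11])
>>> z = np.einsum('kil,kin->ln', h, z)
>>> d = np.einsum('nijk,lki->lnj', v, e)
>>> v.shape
(2, 3, 3, 11)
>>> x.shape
(7, 3, 7)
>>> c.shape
(13, 3, 2)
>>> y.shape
(7, 11, 3, 7)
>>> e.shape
(11, 11, 3)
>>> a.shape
(7, 11, 7)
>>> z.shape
(11, 3)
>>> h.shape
(11, 31, 11)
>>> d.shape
(11, 2, 3)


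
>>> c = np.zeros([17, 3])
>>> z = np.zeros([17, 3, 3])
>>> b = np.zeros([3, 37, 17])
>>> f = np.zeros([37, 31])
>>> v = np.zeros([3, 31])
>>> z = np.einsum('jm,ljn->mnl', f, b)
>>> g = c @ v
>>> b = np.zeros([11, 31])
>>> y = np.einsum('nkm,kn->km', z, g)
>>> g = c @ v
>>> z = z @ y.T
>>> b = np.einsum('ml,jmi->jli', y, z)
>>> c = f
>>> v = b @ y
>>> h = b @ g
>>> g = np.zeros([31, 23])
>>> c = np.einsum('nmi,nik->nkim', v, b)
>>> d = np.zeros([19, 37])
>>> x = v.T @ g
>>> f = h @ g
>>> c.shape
(31, 17, 3, 3)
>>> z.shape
(31, 17, 17)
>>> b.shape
(31, 3, 17)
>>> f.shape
(31, 3, 23)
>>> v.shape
(31, 3, 3)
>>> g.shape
(31, 23)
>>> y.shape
(17, 3)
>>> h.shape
(31, 3, 31)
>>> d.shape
(19, 37)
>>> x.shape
(3, 3, 23)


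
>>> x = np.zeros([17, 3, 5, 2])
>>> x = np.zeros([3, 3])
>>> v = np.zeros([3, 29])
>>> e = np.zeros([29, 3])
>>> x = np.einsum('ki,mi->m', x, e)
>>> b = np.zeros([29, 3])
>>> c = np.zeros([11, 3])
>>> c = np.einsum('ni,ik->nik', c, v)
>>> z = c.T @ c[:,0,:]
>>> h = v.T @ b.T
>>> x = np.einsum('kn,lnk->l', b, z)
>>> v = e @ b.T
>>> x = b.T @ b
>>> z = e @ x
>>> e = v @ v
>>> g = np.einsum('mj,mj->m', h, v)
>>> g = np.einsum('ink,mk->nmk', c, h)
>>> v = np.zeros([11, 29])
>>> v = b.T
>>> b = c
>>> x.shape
(3, 3)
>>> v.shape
(3, 29)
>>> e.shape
(29, 29)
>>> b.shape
(11, 3, 29)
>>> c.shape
(11, 3, 29)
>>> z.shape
(29, 3)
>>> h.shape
(29, 29)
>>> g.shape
(3, 29, 29)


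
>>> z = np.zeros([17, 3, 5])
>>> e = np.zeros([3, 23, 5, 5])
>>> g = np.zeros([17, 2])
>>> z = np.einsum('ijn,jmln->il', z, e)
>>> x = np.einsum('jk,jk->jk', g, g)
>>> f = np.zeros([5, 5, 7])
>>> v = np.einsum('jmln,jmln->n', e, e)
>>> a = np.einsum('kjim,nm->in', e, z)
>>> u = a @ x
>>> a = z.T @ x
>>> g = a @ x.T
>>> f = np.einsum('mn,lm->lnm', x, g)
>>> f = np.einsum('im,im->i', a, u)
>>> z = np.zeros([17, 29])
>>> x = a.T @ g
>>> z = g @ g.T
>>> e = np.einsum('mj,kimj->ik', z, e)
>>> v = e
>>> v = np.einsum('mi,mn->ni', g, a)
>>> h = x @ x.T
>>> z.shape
(5, 5)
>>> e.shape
(23, 3)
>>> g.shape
(5, 17)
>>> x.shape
(2, 17)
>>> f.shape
(5,)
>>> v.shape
(2, 17)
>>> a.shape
(5, 2)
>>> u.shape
(5, 2)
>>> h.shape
(2, 2)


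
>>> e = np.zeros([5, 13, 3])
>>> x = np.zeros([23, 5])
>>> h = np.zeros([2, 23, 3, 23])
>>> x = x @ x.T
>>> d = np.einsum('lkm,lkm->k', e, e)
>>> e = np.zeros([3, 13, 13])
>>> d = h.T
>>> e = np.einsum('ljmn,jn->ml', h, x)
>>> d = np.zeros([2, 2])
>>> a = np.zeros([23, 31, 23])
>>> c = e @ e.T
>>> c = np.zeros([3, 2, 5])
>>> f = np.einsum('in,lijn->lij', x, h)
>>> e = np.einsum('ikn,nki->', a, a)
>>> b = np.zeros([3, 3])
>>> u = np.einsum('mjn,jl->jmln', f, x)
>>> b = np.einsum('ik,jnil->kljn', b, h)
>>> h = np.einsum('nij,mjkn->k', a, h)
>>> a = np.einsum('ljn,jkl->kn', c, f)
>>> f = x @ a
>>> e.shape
()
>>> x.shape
(23, 23)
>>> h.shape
(3,)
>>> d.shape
(2, 2)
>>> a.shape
(23, 5)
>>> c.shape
(3, 2, 5)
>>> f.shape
(23, 5)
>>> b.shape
(3, 23, 2, 23)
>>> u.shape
(23, 2, 23, 3)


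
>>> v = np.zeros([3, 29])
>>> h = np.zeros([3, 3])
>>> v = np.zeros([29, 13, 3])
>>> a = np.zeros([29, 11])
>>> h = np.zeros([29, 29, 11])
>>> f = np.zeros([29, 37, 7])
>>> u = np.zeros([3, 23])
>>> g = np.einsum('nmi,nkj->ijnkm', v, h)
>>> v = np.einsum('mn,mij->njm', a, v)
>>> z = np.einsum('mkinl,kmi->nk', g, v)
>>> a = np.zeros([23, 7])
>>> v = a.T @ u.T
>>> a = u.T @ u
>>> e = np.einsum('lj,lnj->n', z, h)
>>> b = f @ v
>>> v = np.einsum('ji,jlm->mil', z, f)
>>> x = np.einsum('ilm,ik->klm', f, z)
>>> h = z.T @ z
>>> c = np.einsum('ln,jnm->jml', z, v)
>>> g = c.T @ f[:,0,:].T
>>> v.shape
(7, 11, 37)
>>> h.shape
(11, 11)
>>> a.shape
(23, 23)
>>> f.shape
(29, 37, 7)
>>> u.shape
(3, 23)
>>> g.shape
(29, 37, 29)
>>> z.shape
(29, 11)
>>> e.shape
(29,)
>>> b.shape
(29, 37, 3)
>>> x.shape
(11, 37, 7)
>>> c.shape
(7, 37, 29)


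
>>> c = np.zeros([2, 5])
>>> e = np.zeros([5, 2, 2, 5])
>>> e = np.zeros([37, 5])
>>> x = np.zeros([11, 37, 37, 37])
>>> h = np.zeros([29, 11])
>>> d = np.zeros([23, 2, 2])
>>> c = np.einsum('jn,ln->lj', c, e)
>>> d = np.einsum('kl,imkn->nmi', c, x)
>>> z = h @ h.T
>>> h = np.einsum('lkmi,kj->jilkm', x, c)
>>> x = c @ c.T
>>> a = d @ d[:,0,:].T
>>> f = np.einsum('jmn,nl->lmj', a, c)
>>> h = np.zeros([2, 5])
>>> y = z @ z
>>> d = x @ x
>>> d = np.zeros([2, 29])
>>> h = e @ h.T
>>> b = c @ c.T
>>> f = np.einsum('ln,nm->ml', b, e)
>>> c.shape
(37, 2)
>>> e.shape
(37, 5)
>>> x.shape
(37, 37)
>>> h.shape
(37, 2)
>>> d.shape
(2, 29)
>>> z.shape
(29, 29)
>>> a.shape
(37, 37, 37)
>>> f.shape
(5, 37)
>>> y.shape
(29, 29)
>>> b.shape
(37, 37)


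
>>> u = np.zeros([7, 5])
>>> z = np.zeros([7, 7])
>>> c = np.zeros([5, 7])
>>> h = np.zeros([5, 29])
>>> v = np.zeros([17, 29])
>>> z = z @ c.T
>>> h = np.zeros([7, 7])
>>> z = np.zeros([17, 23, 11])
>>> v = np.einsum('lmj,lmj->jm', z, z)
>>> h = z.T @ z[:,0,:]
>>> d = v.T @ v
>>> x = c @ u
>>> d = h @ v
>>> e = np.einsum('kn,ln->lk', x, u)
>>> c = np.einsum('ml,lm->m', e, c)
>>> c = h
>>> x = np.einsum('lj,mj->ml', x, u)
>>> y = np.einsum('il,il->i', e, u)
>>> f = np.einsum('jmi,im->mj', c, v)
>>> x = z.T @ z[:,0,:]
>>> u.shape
(7, 5)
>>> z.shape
(17, 23, 11)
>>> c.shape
(11, 23, 11)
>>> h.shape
(11, 23, 11)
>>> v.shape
(11, 23)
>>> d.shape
(11, 23, 23)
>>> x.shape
(11, 23, 11)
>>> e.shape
(7, 5)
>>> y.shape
(7,)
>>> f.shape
(23, 11)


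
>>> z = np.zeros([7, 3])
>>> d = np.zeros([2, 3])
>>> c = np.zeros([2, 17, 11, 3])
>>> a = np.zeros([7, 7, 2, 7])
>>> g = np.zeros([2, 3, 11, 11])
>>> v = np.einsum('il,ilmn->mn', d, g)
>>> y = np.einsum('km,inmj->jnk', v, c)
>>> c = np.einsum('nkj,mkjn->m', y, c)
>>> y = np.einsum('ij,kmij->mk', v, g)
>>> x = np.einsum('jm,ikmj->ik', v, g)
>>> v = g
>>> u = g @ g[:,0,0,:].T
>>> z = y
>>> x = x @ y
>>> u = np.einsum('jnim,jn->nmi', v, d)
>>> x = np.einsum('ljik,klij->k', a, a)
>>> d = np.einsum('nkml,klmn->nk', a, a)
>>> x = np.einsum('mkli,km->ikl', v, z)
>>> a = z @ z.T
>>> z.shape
(3, 2)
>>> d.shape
(7, 7)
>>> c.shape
(2,)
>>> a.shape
(3, 3)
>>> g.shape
(2, 3, 11, 11)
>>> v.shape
(2, 3, 11, 11)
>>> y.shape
(3, 2)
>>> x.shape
(11, 3, 11)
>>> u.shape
(3, 11, 11)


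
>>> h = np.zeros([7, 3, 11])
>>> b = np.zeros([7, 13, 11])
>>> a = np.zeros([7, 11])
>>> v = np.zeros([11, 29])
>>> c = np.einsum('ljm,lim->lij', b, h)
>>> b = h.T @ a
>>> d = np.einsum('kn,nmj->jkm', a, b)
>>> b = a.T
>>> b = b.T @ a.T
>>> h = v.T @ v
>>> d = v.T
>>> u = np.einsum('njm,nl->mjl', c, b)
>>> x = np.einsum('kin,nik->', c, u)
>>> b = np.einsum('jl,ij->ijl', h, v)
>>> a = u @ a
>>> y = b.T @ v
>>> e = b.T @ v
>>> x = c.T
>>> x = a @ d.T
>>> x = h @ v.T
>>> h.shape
(29, 29)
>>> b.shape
(11, 29, 29)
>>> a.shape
(13, 3, 11)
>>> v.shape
(11, 29)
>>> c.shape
(7, 3, 13)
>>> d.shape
(29, 11)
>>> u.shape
(13, 3, 7)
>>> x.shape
(29, 11)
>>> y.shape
(29, 29, 29)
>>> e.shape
(29, 29, 29)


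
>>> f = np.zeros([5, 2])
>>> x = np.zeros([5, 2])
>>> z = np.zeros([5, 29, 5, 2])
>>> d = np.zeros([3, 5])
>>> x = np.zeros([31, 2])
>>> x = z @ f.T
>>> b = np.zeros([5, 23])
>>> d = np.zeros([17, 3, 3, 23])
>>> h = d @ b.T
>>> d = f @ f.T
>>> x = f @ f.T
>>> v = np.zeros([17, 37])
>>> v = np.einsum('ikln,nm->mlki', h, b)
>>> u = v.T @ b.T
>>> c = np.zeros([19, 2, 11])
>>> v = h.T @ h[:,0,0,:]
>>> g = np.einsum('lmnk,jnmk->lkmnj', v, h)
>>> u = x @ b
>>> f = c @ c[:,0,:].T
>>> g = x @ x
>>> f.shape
(19, 2, 19)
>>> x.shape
(5, 5)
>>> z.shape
(5, 29, 5, 2)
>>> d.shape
(5, 5)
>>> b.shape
(5, 23)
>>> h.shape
(17, 3, 3, 5)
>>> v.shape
(5, 3, 3, 5)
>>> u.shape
(5, 23)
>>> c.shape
(19, 2, 11)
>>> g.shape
(5, 5)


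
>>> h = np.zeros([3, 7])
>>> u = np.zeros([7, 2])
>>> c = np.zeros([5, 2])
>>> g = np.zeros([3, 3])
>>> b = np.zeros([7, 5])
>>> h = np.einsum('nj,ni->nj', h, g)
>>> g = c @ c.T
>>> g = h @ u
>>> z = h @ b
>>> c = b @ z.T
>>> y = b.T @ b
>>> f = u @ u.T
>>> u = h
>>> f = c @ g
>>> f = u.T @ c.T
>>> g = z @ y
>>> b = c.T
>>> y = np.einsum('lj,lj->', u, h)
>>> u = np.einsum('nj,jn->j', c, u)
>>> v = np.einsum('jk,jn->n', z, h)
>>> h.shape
(3, 7)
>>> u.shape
(3,)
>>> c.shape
(7, 3)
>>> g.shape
(3, 5)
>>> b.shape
(3, 7)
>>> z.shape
(3, 5)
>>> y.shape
()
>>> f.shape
(7, 7)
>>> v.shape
(7,)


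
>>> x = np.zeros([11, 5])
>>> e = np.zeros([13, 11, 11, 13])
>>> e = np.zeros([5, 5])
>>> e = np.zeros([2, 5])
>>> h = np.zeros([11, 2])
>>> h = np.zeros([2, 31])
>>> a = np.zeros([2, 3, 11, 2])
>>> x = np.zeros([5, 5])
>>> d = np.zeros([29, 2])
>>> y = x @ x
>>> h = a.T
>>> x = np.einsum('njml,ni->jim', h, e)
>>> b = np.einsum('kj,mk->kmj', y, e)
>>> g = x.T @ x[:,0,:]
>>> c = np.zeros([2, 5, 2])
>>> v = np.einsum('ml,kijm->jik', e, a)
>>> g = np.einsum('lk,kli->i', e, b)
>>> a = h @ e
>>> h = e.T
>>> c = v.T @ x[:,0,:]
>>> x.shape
(11, 5, 3)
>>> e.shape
(2, 5)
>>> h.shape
(5, 2)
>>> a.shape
(2, 11, 3, 5)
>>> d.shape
(29, 2)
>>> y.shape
(5, 5)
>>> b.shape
(5, 2, 5)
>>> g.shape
(5,)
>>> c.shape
(2, 3, 3)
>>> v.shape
(11, 3, 2)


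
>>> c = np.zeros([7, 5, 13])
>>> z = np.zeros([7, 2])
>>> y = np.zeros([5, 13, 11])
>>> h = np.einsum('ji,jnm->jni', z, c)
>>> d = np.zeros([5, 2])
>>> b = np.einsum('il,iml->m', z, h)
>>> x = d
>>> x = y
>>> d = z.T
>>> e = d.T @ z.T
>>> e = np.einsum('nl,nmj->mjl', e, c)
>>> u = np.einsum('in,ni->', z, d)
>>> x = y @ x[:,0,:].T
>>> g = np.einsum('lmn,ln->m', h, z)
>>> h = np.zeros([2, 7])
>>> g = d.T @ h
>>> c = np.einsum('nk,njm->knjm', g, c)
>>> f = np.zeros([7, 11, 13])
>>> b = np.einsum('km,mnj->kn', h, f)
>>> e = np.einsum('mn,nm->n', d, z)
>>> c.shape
(7, 7, 5, 13)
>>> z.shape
(7, 2)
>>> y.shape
(5, 13, 11)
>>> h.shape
(2, 7)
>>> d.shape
(2, 7)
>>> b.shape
(2, 11)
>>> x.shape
(5, 13, 5)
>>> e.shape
(7,)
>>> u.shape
()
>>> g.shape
(7, 7)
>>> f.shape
(7, 11, 13)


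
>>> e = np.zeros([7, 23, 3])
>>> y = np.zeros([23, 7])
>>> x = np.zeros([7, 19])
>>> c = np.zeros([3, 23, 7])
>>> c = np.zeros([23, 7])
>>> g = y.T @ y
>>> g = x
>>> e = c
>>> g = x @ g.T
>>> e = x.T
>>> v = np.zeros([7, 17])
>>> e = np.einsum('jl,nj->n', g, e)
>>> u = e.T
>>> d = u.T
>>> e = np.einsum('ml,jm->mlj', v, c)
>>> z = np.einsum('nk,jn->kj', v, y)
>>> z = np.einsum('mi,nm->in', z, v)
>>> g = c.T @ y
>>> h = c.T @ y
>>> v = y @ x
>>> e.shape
(7, 17, 23)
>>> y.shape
(23, 7)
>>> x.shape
(7, 19)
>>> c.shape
(23, 7)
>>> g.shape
(7, 7)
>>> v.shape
(23, 19)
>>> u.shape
(19,)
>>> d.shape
(19,)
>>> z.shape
(23, 7)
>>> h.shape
(7, 7)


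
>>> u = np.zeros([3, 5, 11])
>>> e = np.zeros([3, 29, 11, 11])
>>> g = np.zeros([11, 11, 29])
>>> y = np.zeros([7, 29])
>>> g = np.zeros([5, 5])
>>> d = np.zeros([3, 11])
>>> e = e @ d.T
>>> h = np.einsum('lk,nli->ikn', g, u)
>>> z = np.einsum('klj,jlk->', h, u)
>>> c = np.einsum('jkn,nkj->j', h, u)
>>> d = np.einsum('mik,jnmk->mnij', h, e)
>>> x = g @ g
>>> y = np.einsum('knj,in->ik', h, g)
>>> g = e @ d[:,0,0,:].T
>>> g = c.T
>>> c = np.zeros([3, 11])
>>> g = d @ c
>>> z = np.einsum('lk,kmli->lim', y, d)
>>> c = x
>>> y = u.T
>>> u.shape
(3, 5, 11)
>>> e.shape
(3, 29, 11, 3)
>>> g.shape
(11, 29, 5, 11)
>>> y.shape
(11, 5, 3)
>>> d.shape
(11, 29, 5, 3)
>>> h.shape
(11, 5, 3)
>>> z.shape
(5, 3, 29)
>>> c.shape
(5, 5)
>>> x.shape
(5, 5)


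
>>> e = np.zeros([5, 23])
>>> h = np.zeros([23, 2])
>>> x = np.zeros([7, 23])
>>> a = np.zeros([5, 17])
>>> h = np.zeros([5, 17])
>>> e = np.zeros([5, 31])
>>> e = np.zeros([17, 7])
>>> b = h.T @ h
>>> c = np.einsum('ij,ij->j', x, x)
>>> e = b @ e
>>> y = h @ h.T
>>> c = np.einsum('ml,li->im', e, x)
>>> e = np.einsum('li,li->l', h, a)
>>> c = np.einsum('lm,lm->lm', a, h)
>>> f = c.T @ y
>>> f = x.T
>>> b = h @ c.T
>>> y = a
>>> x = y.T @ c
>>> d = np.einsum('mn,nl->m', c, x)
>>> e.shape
(5,)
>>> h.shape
(5, 17)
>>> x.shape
(17, 17)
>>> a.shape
(5, 17)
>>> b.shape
(5, 5)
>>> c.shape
(5, 17)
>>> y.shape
(5, 17)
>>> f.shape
(23, 7)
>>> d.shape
(5,)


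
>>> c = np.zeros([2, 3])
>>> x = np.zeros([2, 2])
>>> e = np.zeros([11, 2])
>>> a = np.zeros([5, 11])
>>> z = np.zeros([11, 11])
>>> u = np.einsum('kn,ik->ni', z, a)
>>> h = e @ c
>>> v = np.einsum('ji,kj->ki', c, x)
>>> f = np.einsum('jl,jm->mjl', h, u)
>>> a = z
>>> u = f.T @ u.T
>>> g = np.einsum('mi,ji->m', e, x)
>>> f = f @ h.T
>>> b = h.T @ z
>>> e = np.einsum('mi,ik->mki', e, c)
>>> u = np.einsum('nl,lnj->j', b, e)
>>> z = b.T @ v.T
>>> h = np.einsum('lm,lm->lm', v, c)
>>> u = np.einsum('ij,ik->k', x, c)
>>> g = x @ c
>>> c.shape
(2, 3)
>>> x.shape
(2, 2)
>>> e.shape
(11, 3, 2)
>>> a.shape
(11, 11)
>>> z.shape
(11, 2)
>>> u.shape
(3,)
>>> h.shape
(2, 3)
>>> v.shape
(2, 3)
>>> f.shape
(5, 11, 11)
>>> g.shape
(2, 3)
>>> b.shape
(3, 11)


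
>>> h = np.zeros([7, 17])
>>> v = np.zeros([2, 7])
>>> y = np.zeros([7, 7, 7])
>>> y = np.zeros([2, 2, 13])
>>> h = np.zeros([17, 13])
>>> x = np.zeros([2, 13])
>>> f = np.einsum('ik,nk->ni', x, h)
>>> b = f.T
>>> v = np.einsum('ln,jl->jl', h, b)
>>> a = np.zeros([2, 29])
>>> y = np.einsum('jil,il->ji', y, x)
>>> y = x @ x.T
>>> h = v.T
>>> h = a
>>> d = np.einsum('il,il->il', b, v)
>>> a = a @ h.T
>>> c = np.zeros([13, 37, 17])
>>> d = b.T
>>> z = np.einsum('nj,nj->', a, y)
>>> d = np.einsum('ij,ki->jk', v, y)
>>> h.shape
(2, 29)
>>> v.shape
(2, 17)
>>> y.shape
(2, 2)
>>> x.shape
(2, 13)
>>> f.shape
(17, 2)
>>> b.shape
(2, 17)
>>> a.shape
(2, 2)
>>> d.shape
(17, 2)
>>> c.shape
(13, 37, 17)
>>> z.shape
()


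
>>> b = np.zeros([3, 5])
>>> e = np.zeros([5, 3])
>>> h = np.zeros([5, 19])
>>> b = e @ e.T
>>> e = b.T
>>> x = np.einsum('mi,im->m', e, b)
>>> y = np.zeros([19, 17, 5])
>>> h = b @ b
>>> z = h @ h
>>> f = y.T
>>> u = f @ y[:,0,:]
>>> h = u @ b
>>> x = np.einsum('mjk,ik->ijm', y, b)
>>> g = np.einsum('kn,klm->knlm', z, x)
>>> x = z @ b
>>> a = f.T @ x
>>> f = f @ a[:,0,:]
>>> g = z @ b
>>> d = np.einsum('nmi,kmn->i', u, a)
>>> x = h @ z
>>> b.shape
(5, 5)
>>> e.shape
(5, 5)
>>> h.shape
(5, 17, 5)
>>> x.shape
(5, 17, 5)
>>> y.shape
(19, 17, 5)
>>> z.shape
(5, 5)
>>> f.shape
(5, 17, 5)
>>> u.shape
(5, 17, 5)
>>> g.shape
(5, 5)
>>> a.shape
(19, 17, 5)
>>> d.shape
(5,)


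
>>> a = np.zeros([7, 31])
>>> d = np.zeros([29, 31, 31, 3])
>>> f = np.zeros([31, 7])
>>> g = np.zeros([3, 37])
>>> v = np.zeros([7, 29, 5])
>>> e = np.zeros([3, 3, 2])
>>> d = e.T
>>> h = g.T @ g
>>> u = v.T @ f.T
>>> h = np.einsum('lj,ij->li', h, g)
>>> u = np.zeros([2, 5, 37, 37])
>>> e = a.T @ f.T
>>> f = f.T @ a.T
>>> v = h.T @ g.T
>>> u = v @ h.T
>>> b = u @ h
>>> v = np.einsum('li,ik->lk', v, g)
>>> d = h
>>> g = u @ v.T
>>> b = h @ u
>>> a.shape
(7, 31)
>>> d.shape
(37, 3)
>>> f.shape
(7, 7)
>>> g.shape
(3, 3)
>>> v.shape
(3, 37)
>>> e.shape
(31, 31)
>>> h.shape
(37, 3)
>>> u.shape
(3, 37)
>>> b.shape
(37, 37)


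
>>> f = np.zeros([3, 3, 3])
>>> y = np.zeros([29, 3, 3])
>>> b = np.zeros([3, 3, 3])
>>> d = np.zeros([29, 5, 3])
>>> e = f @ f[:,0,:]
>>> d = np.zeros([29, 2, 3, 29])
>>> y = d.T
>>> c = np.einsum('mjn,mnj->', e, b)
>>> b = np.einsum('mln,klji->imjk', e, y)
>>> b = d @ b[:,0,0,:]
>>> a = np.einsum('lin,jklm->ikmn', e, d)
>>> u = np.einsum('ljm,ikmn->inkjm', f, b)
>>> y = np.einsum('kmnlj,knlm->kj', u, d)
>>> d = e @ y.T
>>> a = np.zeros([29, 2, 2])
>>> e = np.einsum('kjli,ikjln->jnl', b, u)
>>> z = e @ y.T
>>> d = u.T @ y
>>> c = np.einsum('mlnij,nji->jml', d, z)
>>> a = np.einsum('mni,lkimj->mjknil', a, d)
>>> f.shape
(3, 3, 3)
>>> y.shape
(29, 3)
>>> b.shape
(29, 2, 3, 29)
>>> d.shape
(3, 3, 2, 29, 3)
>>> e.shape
(2, 3, 3)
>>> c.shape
(3, 3, 3)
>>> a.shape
(29, 3, 3, 2, 2, 3)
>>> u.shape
(29, 29, 2, 3, 3)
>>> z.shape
(2, 3, 29)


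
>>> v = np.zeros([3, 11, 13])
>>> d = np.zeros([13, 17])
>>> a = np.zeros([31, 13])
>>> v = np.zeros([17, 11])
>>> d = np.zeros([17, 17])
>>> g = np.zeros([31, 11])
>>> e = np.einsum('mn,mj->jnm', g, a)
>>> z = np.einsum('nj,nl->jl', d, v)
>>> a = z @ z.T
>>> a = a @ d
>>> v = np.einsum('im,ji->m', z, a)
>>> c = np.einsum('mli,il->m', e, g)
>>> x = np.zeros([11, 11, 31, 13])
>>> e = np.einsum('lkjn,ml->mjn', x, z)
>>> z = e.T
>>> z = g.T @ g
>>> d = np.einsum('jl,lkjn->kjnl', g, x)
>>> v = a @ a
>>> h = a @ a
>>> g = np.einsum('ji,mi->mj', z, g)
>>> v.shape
(17, 17)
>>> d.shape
(11, 31, 13, 11)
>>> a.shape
(17, 17)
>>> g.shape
(31, 11)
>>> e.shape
(17, 31, 13)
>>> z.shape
(11, 11)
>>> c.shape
(13,)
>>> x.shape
(11, 11, 31, 13)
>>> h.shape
(17, 17)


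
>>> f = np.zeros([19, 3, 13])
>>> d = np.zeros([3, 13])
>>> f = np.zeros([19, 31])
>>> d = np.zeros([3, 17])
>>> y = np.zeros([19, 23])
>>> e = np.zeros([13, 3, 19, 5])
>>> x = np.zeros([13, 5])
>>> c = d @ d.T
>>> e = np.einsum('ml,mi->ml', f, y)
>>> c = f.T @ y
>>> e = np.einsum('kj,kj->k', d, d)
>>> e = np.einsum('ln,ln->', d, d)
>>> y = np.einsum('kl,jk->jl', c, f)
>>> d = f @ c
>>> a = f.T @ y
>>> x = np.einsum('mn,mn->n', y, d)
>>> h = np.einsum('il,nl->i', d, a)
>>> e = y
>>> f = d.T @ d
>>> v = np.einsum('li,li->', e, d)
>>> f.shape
(23, 23)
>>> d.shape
(19, 23)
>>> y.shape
(19, 23)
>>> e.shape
(19, 23)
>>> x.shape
(23,)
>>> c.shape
(31, 23)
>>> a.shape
(31, 23)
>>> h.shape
(19,)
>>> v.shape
()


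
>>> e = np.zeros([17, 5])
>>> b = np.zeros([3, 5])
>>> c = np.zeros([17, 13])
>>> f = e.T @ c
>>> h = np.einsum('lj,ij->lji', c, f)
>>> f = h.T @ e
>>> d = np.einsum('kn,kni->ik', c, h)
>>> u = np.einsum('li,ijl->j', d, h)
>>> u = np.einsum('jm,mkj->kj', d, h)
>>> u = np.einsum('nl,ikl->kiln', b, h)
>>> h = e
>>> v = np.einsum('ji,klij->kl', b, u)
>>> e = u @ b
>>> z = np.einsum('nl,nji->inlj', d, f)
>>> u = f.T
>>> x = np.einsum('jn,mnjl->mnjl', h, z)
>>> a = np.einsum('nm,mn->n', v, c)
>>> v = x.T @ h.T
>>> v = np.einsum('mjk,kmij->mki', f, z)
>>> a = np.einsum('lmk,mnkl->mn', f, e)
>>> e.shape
(13, 17, 5, 5)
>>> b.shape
(3, 5)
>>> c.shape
(17, 13)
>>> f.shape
(5, 13, 5)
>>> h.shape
(17, 5)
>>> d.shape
(5, 17)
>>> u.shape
(5, 13, 5)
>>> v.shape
(5, 5, 17)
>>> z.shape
(5, 5, 17, 13)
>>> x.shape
(5, 5, 17, 13)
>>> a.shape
(13, 17)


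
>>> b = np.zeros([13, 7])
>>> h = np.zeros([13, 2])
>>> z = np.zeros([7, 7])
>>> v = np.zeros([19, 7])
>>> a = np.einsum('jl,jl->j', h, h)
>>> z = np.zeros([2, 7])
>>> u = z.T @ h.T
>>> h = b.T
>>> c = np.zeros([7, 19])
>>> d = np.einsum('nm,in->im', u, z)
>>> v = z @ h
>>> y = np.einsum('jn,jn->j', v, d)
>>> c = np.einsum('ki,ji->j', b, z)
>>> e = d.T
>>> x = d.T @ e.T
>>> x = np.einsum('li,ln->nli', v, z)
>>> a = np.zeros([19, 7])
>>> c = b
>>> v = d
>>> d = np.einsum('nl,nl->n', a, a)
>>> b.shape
(13, 7)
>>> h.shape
(7, 13)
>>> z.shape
(2, 7)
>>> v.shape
(2, 13)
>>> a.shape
(19, 7)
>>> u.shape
(7, 13)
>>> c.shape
(13, 7)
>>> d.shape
(19,)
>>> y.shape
(2,)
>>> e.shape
(13, 2)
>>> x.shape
(7, 2, 13)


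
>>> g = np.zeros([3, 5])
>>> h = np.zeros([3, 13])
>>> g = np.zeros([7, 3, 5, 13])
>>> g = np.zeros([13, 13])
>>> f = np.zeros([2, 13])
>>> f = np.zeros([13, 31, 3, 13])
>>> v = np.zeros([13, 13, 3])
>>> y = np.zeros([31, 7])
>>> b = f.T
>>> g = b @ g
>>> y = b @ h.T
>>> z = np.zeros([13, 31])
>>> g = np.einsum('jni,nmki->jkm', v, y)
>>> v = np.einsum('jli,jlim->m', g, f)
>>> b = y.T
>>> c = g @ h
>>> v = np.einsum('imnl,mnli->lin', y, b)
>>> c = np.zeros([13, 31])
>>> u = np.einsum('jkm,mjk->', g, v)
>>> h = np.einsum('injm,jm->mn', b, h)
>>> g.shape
(13, 31, 3)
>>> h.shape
(13, 31)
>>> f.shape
(13, 31, 3, 13)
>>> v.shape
(3, 13, 31)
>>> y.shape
(13, 3, 31, 3)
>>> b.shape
(3, 31, 3, 13)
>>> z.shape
(13, 31)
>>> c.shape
(13, 31)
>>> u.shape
()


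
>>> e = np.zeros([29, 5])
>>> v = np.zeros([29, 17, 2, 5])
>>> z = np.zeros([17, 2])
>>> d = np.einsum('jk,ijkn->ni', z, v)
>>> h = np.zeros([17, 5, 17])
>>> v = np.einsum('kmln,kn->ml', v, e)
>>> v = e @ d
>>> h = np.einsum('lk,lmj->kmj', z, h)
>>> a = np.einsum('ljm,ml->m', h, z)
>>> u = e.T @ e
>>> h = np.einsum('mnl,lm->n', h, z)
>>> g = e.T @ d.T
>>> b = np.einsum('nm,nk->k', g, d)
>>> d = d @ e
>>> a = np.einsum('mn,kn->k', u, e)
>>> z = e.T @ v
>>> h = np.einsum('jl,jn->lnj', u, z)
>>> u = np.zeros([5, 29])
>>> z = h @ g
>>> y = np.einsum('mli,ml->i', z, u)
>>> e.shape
(29, 5)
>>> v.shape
(29, 29)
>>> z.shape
(5, 29, 5)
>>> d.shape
(5, 5)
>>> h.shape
(5, 29, 5)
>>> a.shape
(29,)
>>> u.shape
(5, 29)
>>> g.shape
(5, 5)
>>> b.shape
(29,)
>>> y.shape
(5,)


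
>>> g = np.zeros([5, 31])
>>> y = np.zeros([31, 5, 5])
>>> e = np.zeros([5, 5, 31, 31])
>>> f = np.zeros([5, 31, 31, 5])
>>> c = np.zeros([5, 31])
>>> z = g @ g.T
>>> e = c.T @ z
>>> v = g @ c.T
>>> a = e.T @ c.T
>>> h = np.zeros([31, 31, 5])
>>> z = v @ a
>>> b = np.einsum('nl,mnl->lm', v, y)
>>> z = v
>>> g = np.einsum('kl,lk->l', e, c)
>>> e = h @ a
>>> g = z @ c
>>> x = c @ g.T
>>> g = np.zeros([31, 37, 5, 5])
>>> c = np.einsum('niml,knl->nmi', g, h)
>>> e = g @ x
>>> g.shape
(31, 37, 5, 5)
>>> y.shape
(31, 5, 5)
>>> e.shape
(31, 37, 5, 5)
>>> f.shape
(5, 31, 31, 5)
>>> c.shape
(31, 5, 37)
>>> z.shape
(5, 5)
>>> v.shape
(5, 5)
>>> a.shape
(5, 5)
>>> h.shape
(31, 31, 5)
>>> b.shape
(5, 31)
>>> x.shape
(5, 5)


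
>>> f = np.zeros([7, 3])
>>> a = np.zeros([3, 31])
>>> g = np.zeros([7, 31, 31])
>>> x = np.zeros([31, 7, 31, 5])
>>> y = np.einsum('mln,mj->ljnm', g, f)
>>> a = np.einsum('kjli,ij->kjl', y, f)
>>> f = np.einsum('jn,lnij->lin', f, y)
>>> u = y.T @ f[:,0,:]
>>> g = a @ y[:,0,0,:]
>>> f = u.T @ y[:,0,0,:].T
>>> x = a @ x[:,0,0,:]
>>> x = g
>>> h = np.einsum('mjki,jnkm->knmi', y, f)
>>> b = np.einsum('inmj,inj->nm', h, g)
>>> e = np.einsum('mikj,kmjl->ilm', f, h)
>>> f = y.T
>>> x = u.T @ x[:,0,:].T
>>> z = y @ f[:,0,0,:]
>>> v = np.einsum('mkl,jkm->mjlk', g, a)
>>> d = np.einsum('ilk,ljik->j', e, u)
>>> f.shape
(7, 31, 3, 31)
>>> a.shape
(31, 3, 31)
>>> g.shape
(31, 3, 7)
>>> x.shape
(3, 3, 31, 31)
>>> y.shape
(31, 3, 31, 7)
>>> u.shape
(7, 31, 3, 3)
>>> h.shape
(31, 3, 31, 7)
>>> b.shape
(3, 31)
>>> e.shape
(3, 7, 3)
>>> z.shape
(31, 3, 31, 31)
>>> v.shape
(31, 31, 7, 3)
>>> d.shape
(31,)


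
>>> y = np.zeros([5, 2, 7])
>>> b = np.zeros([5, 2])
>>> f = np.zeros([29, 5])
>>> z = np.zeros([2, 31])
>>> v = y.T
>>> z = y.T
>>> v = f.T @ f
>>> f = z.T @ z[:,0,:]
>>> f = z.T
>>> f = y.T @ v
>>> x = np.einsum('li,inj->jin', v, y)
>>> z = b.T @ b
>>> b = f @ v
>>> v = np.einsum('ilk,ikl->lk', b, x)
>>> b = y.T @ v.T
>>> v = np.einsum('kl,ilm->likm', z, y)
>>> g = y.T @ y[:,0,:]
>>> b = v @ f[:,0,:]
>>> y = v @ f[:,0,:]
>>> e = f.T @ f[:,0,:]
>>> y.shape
(2, 5, 2, 5)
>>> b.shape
(2, 5, 2, 5)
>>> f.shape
(7, 2, 5)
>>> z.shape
(2, 2)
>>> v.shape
(2, 5, 2, 7)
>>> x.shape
(7, 5, 2)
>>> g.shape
(7, 2, 7)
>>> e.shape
(5, 2, 5)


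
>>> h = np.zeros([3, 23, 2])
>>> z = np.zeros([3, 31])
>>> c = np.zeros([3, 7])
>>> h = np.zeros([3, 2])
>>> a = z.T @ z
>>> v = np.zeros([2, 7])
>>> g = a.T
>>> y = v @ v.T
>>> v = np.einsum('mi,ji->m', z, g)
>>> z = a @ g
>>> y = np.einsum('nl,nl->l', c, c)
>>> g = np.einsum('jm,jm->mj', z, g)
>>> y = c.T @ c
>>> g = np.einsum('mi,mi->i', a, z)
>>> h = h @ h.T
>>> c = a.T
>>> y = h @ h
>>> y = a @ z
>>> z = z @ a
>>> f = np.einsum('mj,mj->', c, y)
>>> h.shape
(3, 3)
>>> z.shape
(31, 31)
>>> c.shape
(31, 31)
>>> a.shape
(31, 31)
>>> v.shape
(3,)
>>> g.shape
(31,)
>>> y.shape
(31, 31)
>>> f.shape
()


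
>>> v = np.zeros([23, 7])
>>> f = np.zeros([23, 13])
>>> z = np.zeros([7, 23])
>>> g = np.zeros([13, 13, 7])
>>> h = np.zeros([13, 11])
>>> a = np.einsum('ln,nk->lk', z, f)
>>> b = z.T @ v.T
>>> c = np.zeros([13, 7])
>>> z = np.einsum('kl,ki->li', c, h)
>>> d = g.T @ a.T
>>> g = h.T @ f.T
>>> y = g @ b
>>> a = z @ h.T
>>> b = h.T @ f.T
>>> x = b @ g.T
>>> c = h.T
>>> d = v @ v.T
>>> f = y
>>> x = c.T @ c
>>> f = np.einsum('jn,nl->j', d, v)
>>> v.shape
(23, 7)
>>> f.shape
(23,)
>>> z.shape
(7, 11)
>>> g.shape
(11, 23)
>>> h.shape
(13, 11)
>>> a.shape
(7, 13)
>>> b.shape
(11, 23)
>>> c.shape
(11, 13)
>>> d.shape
(23, 23)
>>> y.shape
(11, 23)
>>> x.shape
(13, 13)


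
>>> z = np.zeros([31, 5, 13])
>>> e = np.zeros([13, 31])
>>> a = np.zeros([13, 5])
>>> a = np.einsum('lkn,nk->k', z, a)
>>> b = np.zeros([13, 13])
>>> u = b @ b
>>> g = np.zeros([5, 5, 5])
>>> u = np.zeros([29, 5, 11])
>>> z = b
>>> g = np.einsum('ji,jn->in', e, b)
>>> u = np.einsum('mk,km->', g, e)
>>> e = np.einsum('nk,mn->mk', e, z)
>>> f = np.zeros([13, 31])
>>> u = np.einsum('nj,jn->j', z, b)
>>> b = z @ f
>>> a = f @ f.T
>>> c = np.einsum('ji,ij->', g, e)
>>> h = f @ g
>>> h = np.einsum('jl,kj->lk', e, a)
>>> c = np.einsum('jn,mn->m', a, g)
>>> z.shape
(13, 13)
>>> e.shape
(13, 31)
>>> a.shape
(13, 13)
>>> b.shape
(13, 31)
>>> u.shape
(13,)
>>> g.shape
(31, 13)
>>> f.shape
(13, 31)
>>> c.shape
(31,)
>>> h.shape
(31, 13)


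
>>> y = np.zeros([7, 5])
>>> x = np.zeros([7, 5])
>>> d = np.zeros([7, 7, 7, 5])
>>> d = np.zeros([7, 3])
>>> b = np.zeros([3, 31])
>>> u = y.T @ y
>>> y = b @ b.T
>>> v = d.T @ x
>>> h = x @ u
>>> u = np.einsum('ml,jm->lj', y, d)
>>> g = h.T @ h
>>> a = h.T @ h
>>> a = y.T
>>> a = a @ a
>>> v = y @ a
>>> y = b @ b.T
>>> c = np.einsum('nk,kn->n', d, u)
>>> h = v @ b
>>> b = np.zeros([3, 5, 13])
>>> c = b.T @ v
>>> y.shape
(3, 3)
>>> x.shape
(7, 5)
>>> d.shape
(7, 3)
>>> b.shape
(3, 5, 13)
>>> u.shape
(3, 7)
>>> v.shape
(3, 3)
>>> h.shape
(3, 31)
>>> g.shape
(5, 5)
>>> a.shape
(3, 3)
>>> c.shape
(13, 5, 3)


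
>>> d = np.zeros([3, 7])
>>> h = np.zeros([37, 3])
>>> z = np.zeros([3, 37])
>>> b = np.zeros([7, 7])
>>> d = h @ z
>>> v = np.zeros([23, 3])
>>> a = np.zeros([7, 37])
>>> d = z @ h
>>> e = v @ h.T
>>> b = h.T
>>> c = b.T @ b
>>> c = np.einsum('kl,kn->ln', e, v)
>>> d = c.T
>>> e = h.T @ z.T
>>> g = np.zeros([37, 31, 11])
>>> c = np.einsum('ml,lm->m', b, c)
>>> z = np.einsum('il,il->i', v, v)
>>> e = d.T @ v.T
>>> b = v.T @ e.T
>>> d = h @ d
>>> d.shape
(37, 37)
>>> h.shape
(37, 3)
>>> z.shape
(23,)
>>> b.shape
(3, 37)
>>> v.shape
(23, 3)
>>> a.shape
(7, 37)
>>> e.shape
(37, 23)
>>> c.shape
(3,)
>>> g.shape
(37, 31, 11)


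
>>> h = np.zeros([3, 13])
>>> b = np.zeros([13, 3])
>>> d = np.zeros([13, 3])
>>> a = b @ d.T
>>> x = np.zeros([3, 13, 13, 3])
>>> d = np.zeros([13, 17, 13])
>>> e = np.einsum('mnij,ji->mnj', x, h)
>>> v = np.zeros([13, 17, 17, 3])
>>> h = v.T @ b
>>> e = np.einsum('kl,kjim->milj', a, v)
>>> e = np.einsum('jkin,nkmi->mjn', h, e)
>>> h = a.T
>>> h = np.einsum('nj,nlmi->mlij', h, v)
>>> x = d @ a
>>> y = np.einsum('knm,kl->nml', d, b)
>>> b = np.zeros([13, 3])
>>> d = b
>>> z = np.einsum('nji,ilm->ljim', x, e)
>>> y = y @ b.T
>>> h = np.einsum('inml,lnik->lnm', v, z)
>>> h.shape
(3, 17, 17)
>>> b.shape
(13, 3)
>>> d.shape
(13, 3)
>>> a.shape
(13, 13)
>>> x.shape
(13, 17, 13)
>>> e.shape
(13, 3, 3)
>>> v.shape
(13, 17, 17, 3)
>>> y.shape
(17, 13, 13)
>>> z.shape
(3, 17, 13, 3)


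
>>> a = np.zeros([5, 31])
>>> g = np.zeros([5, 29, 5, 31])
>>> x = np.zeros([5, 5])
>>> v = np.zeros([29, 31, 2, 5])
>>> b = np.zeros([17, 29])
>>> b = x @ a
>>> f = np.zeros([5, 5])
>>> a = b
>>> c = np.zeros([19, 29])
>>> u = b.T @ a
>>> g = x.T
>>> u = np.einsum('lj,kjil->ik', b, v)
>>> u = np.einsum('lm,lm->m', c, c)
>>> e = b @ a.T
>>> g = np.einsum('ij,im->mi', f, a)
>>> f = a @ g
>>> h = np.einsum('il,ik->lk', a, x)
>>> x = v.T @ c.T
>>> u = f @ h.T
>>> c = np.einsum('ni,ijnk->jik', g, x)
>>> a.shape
(5, 31)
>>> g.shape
(31, 5)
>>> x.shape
(5, 2, 31, 19)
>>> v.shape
(29, 31, 2, 5)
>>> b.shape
(5, 31)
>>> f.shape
(5, 5)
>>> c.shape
(2, 5, 19)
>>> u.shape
(5, 31)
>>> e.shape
(5, 5)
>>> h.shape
(31, 5)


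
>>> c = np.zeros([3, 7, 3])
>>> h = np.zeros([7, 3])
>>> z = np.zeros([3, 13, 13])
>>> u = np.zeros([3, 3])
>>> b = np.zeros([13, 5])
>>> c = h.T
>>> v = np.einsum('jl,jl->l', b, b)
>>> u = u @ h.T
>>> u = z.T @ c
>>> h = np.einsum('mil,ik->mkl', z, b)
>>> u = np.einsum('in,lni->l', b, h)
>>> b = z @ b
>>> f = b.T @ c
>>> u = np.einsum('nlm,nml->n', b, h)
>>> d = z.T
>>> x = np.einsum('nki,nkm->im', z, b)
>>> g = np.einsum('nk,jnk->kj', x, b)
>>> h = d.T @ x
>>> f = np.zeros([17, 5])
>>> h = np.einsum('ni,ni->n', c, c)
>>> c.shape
(3, 7)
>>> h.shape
(3,)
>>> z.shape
(3, 13, 13)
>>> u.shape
(3,)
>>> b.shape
(3, 13, 5)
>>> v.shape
(5,)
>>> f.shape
(17, 5)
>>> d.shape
(13, 13, 3)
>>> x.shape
(13, 5)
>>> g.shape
(5, 3)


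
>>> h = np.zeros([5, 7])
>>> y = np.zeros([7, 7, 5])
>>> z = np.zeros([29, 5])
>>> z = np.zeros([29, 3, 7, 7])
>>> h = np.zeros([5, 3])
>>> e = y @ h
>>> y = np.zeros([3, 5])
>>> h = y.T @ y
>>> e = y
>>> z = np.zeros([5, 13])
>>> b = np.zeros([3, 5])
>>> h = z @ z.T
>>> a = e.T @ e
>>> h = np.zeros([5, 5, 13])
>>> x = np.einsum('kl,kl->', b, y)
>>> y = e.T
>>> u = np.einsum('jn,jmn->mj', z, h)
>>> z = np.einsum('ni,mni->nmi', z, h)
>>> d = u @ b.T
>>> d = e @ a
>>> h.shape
(5, 5, 13)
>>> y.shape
(5, 3)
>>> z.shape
(5, 5, 13)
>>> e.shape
(3, 5)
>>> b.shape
(3, 5)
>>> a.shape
(5, 5)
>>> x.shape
()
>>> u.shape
(5, 5)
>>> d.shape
(3, 5)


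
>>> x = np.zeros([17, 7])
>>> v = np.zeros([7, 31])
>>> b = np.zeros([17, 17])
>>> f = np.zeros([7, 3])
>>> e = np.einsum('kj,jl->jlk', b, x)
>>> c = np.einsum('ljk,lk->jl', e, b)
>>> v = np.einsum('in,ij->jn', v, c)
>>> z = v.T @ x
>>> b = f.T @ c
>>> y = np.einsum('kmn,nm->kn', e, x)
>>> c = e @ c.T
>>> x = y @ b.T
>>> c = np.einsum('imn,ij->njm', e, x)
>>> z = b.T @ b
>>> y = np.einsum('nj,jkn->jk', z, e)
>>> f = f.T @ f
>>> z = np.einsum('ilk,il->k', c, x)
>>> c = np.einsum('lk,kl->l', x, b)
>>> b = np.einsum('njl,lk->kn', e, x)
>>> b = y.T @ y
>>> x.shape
(17, 3)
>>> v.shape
(17, 31)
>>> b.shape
(7, 7)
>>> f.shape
(3, 3)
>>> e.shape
(17, 7, 17)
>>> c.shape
(17,)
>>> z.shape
(7,)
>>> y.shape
(17, 7)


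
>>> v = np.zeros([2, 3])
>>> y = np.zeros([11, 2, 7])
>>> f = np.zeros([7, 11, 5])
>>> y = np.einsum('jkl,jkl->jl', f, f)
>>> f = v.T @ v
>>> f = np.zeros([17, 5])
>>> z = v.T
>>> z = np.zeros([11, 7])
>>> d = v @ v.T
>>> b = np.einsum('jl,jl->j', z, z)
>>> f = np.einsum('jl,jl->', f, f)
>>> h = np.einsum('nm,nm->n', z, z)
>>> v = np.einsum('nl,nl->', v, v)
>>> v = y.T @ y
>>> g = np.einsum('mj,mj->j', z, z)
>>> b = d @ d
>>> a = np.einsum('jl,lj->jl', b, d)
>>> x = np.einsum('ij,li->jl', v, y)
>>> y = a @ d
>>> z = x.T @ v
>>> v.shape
(5, 5)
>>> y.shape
(2, 2)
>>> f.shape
()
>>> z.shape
(7, 5)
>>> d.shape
(2, 2)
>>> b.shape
(2, 2)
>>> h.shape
(11,)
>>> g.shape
(7,)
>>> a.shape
(2, 2)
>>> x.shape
(5, 7)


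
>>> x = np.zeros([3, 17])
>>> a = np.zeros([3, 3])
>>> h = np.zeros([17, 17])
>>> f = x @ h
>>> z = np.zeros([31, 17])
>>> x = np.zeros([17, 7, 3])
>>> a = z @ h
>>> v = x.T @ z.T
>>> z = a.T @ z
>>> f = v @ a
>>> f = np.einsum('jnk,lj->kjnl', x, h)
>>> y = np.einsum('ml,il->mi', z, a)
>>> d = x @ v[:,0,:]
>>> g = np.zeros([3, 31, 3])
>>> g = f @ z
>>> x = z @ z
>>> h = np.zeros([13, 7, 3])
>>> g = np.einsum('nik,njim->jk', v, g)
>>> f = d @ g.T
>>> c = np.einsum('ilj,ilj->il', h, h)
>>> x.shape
(17, 17)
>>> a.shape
(31, 17)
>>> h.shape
(13, 7, 3)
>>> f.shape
(17, 7, 17)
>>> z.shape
(17, 17)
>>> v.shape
(3, 7, 31)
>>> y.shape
(17, 31)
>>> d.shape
(17, 7, 31)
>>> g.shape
(17, 31)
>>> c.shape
(13, 7)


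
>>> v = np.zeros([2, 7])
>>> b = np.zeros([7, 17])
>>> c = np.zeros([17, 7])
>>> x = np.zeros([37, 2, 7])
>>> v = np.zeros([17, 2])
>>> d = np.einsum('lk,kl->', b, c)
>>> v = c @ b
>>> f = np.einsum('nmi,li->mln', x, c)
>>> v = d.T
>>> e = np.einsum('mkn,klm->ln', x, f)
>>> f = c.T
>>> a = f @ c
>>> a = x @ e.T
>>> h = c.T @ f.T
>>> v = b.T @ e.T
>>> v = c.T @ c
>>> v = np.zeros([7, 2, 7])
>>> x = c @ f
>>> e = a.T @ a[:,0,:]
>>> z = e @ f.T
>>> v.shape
(7, 2, 7)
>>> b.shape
(7, 17)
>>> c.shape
(17, 7)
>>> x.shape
(17, 17)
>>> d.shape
()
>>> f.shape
(7, 17)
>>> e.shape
(17, 2, 17)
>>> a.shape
(37, 2, 17)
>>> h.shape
(7, 7)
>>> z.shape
(17, 2, 7)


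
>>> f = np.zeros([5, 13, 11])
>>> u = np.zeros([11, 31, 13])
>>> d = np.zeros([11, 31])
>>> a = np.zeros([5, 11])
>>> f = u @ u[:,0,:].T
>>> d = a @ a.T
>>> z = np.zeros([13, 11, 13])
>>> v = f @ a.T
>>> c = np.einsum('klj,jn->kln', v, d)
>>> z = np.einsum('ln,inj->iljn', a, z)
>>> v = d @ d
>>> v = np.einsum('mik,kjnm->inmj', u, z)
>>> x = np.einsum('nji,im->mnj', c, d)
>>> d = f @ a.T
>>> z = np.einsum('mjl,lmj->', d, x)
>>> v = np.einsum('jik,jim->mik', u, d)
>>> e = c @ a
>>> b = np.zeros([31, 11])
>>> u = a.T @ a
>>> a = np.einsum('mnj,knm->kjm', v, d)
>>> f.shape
(11, 31, 11)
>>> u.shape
(11, 11)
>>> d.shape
(11, 31, 5)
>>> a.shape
(11, 13, 5)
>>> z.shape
()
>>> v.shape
(5, 31, 13)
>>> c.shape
(11, 31, 5)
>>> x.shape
(5, 11, 31)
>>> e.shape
(11, 31, 11)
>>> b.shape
(31, 11)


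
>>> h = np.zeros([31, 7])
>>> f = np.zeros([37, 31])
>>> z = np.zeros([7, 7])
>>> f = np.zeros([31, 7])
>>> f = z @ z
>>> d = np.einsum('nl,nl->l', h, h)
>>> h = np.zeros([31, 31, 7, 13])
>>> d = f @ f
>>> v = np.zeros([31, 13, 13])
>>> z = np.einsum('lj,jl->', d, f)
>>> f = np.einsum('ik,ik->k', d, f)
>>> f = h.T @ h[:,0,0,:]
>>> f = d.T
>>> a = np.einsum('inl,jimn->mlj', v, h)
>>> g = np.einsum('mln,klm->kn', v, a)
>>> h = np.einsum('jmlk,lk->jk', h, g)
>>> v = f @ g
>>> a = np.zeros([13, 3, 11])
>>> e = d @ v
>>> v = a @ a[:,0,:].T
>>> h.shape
(31, 13)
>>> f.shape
(7, 7)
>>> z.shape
()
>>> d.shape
(7, 7)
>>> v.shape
(13, 3, 13)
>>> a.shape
(13, 3, 11)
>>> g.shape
(7, 13)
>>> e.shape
(7, 13)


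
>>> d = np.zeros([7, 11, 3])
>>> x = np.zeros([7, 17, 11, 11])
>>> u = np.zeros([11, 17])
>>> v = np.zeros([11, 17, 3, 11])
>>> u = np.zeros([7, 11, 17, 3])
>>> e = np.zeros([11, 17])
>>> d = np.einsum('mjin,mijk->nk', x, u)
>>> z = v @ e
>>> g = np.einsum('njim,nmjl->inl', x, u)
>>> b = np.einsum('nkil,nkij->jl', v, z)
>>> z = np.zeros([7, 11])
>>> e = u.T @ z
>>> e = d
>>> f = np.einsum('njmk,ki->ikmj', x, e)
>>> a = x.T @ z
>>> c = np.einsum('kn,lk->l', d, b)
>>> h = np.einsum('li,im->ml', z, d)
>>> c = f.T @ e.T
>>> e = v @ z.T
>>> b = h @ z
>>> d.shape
(11, 3)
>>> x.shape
(7, 17, 11, 11)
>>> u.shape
(7, 11, 17, 3)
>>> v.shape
(11, 17, 3, 11)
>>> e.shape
(11, 17, 3, 7)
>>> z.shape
(7, 11)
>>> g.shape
(11, 7, 3)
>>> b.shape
(3, 11)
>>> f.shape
(3, 11, 11, 17)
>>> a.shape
(11, 11, 17, 11)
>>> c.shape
(17, 11, 11, 11)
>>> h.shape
(3, 7)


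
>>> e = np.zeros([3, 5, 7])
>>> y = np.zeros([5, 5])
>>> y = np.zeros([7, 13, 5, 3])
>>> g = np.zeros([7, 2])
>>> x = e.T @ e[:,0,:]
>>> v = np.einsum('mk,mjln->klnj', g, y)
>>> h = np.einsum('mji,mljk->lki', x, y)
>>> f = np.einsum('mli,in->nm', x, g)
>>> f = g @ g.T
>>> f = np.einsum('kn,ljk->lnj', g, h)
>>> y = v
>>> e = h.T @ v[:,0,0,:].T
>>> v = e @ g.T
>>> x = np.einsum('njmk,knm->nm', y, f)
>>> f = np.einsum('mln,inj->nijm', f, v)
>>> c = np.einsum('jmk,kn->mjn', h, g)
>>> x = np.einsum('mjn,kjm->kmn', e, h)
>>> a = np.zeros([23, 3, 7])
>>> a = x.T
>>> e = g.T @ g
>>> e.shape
(2, 2)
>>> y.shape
(2, 5, 3, 13)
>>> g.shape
(7, 2)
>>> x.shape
(13, 7, 2)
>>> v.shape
(7, 3, 7)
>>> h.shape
(13, 3, 7)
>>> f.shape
(3, 7, 7, 13)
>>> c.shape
(3, 13, 2)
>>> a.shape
(2, 7, 13)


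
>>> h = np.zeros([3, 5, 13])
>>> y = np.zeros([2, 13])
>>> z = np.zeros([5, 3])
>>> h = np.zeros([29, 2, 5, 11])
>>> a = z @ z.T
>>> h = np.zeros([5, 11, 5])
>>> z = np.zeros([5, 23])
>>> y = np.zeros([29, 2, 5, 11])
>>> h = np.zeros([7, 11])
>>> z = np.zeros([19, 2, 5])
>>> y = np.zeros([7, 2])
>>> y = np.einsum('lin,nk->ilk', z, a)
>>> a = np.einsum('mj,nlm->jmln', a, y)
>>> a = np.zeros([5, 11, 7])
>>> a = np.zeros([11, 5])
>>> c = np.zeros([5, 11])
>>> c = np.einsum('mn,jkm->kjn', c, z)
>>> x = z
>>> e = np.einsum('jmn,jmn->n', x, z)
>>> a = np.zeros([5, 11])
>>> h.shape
(7, 11)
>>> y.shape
(2, 19, 5)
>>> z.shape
(19, 2, 5)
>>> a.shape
(5, 11)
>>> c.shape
(2, 19, 11)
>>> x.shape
(19, 2, 5)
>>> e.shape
(5,)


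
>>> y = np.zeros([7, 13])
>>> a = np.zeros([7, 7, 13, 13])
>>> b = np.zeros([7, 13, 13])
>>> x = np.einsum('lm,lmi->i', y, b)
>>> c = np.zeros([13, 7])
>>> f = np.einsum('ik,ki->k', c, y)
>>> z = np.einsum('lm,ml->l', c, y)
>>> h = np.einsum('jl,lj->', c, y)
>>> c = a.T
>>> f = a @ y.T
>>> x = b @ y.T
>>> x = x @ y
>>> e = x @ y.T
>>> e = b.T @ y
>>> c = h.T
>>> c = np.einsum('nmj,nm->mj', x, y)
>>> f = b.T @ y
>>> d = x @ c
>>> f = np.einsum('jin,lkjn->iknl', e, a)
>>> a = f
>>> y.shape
(7, 13)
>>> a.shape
(13, 7, 13, 7)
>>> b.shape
(7, 13, 13)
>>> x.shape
(7, 13, 13)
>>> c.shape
(13, 13)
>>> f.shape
(13, 7, 13, 7)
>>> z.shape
(13,)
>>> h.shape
()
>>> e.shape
(13, 13, 13)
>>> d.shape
(7, 13, 13)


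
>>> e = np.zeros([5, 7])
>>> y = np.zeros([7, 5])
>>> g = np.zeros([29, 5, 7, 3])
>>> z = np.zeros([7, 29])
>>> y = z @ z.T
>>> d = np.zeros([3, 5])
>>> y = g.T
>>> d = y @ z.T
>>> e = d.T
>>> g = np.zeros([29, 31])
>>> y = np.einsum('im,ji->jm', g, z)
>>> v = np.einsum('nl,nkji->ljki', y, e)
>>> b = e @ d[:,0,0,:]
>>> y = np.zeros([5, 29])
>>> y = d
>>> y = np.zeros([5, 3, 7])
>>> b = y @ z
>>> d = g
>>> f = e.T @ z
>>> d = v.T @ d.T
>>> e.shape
(7, 5, 7, 3)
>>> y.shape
(5, 3, 7)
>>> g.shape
(29, 31)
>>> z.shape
(7, 29)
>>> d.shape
(3, 5, 7, 29)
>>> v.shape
(31, 7, 5, 3)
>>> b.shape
(5, 3, 29)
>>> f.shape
(3, 7, 5, 29)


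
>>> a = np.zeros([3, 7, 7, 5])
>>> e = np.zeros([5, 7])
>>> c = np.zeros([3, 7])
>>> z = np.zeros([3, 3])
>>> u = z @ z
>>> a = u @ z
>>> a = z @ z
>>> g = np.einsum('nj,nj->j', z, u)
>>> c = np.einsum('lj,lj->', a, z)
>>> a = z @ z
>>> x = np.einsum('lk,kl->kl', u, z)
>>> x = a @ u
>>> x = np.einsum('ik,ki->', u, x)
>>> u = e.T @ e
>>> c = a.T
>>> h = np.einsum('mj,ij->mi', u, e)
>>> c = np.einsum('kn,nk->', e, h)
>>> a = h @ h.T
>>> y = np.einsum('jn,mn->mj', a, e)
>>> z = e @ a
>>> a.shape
(7, 7)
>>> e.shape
(5, 7)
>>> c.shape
()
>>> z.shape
(5, 7)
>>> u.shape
(7, 7)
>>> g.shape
(3,)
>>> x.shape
()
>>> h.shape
(7, 5)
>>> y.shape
(5, 7)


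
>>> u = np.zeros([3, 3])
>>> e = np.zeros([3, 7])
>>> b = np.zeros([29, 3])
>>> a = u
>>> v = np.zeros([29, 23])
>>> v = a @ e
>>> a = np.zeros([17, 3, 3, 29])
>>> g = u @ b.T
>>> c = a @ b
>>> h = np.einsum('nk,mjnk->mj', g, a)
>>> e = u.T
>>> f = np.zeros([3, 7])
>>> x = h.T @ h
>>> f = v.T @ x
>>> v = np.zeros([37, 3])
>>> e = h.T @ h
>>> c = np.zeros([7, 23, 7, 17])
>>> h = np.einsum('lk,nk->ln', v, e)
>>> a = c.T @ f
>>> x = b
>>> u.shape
(3, 3)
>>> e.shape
(3, 3)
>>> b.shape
(29, 3)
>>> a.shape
(17, 7, 23, 3)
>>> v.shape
(37, 3)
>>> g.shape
(3, 29)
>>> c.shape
(7, 23, 7, 17)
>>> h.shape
(37, 3)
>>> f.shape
(7, 3)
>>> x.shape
(29, 3)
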